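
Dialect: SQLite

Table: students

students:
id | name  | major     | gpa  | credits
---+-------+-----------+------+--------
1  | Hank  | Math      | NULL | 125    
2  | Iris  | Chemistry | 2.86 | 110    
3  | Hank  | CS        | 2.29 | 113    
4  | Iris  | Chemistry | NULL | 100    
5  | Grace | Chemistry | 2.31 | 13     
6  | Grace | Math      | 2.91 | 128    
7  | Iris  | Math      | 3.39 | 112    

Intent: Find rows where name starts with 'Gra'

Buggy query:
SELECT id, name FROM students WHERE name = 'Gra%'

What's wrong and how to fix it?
Bug: Wildcards only work with LIKE; '=' treats '%' as a literal character

Fix: Use LIKE for wildcard pattern matching

Corrected query:
SELECT id, name FROM students WHERE name LIKE 'Gra%'

Result:
id | name 
---+------
5  | Grace
6  | Grace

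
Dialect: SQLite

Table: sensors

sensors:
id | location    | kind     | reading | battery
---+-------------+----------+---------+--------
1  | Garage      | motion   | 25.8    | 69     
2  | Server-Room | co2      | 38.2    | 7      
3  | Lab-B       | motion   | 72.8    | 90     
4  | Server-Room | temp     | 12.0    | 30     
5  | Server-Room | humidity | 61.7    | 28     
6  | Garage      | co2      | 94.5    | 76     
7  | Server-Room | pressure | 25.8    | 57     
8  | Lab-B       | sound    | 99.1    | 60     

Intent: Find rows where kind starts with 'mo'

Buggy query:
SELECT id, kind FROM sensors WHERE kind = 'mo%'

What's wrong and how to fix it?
Bug: Wildcards only work with LIKE; '=' treats '%' as a literal character

Fix: Replace '=' with LIKE so 'mo%' is treated as a pattern

Corrected query:
SELECT id, kind FROM sensors WHERE kind LIKE 'mo%'

Result:
id | kind  
---+-------
1  | motion
3  | motion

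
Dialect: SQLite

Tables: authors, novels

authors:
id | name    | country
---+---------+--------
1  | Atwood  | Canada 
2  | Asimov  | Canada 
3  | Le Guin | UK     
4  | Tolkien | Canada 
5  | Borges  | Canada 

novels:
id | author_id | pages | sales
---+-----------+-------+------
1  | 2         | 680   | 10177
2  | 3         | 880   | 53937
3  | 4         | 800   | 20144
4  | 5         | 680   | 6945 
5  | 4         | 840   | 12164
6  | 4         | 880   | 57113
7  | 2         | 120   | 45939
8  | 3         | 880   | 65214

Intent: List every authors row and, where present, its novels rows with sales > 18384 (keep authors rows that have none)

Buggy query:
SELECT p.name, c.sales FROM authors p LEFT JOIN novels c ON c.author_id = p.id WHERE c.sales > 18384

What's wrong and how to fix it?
Bug: Filtering c.sales in WHERE discards the NULL rows produced by LEFT JOIN, turning it into an inner join

Fix: Move the right-table condition into the ON clause so unmatched parents are kept

Corrected query:
SELECT p.name, c.sales FROM authors p LEFT JOIN novels c ON c.author_id = p.id AND c.sales > 18384

Result:
name    | sales
--------+------
Atwood  | NULL 
Asimov  | 45939
Le Guin | 53937
Le Guin | 65214
Tolkien | 20144
Tolkien | 57113
Borges  | NULL 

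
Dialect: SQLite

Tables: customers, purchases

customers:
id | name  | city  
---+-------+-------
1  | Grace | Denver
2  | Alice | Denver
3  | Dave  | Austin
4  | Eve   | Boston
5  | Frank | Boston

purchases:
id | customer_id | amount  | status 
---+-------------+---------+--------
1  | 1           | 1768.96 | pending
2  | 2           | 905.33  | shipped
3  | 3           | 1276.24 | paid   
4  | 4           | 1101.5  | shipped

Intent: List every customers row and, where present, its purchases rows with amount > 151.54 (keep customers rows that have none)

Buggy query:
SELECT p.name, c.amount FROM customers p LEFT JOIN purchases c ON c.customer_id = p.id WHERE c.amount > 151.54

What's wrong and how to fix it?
Bug: A WHERE condition on the right-hand table after LEFT JOIN drops unmatched parents

Fix: Put 'c.amount > 151.54' in the JOIN's ON clause instead of WHERE

Corrected query:
SELECT p.name, c.amount FROM customers p LEFT JOIN purchases c ON c.customer_id = p.id AND c.amount > 151.54

Result:
name  | amount 
------+--------
Grace | 1768.96
Alice | 905.33 
Dave  | 1276.24
Eve   | 1101.5 
Frank | NULL   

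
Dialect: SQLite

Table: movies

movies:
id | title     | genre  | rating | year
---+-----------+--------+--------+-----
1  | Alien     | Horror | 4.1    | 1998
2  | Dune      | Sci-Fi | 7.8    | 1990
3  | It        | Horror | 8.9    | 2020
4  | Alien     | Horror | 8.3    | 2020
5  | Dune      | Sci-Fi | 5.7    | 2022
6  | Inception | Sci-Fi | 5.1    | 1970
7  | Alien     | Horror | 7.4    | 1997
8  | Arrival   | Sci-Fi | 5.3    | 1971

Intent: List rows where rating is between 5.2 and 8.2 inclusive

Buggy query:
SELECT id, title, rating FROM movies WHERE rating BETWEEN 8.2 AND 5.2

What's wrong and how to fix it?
Bug: The bounds are reversed; BETWEEN a AND b requires a <= b to match anything

Fix: Write BETWEEN 5.2 AND 8.2

Corrected query:
SELECT id, title, rating FROM movies WHERE rating BETWEEN 5.2 AND 8.2

Result:
id | title   | rating
---+---------+-------
2  | Dune    | 7.8   
5  | Dune    | 5.7   
7  | Alien   | 7.4   
8  | Arrival | 5.3   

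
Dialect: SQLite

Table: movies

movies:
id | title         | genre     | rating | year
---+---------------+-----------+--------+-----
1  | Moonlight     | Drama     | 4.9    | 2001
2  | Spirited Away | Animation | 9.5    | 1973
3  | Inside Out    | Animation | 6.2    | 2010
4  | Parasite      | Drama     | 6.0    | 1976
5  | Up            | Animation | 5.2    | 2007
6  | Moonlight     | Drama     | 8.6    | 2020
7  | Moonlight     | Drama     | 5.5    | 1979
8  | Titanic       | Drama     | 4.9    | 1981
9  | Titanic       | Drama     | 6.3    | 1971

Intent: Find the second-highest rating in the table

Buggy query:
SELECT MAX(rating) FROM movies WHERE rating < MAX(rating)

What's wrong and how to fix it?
Bug: The inner MAX is an aggregate inside WHERE, which is not allowed

Fix: Compute the overall MAX in a subquery, then take MAX of rows below it

Corrected query:
SELECT MAX(rating) FROM movies WHERE rating < (SELECT MAX(rating) FROM movies)

Result:
MAX(rating)
-----------
8.6        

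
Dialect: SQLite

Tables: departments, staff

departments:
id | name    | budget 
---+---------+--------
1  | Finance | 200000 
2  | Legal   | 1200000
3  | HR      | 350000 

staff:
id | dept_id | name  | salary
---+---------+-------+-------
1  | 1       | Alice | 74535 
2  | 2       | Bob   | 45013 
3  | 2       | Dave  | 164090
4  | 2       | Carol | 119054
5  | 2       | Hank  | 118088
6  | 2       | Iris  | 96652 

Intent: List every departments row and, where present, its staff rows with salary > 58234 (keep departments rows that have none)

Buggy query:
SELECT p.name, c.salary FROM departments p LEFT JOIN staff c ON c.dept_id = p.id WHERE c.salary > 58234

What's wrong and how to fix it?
Bug: A WHERE condition on the right-hand table after LEFT JOIN drops unmatched parents

Fix: Put 'c.salary > 58234' in the JOIN's ON clause instead of WHERE

Corrected query:
SELECT p.name, c.salary FROM departments p LEFT JOIN staff c ON c.dept_id = p.id AND c.salary > 58234

Result:
name    | salary
--------+-------
Finance | 74535 
Legal   | 96652 
Legal   | 118088
Legal   | 119054
Legal   | 164090
HR      | NULL  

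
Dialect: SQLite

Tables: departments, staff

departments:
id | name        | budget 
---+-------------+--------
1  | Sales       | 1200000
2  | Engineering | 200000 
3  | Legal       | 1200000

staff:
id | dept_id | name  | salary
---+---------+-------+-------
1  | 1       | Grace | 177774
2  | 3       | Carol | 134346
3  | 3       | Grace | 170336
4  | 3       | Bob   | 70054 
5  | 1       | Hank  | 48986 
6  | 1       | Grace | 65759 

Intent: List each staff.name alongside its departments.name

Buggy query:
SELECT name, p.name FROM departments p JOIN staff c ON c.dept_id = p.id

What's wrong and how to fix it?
Bug: 'name' exists in both joined tables, so the database can't tell which one is meant

Fix: Qualify the column with its table alias (c.name)

Corrected query:
SELECT c.name, p.name FROM departments p JOIN staff c ON c.dept_id = p.id

Result:
name  | name 
------+------
Grace | Sales
Carol | Legal
Grace | Legal
Bob   | Legal
Hank  | Sales
Grace | Sales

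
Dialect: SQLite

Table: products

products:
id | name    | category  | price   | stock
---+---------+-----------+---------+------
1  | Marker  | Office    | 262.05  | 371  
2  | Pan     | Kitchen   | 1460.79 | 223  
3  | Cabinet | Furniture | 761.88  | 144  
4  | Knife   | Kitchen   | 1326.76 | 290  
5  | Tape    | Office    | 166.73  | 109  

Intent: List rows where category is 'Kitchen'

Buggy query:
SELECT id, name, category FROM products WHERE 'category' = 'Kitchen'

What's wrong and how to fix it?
Bug: 'category' in single quotes is a string literal, not the column; the comparison is literal-vs-literal and never true

Fix: Reference the column as category without single quotes

Corrected query:
SELECT id, name, category FROM products WHERE category = 'Kitchen'

Result:
id | name  | category
---+-------+---------
2  | Pan   | Kitchen 
4  | Knife | Kitchen 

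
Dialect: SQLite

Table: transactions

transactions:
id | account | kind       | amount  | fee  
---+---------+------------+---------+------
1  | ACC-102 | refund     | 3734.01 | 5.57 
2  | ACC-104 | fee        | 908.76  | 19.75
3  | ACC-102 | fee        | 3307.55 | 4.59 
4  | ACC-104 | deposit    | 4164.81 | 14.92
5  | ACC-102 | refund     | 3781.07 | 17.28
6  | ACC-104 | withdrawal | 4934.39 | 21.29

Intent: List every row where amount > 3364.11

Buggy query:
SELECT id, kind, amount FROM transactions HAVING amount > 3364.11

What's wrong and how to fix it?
Bug: HAVING filters the output of aggregation, but this query has no GROUP BY and no aggregate functions, so SQLite rejects it (HAVING clause on a non-aggregate query); the condition here is per row

Fix: Use WHERE for row-level filtering

Corrected query:
SELECT id, kind, amount FROM transactions WHERE amount > 3364.11

Result:
id | kind       | amount 
---+------------+--------
1  | refund     | 3734.01
4  | deposit    | 4164.81
5  | refund     | 3781.07
6  | withdrawal | 4934.39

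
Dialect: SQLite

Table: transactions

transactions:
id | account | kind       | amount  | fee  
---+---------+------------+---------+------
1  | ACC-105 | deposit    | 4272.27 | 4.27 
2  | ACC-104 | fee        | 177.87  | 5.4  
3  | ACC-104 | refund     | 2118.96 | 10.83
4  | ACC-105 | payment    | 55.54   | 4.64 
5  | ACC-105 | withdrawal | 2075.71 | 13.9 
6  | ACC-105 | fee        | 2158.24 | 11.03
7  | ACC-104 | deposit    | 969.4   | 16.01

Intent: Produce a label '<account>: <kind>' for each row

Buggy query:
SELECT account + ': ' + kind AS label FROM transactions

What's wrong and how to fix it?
Bug: '+' is numeric addition; on text columns SQLite converts them to 0 instead of concatenating

Fix: Replace + with || to concatenate text

Corrected query:
SELECT account || ': ' || kind AS label FROM transactions

Result:
label              
-------------------
ACC-105: deposit   
ACC-104: fee       
ACC-104: refund    
ACC-105: payment   
ACC-105: withdrawal
ACC-105: fee       
ACC-104: deposit   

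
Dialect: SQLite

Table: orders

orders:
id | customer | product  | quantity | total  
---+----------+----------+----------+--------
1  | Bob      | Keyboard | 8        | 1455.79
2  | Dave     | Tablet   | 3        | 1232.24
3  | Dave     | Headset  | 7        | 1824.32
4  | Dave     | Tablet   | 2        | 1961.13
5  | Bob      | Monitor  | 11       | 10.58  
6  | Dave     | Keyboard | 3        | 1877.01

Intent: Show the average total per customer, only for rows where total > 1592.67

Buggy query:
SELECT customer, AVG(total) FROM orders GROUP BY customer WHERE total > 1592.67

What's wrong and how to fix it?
Bug: WHERE cannot follow GROUP BY

Fix: Place WHERE between FROM and GROUP BY

Corrected query:
SELECT customer, AVG(total) FROM orders WHERE total > 1592.67 GROUP BY customer

Result:
customer | AVG(total) 
---------+------------
Dave     | 1887.486667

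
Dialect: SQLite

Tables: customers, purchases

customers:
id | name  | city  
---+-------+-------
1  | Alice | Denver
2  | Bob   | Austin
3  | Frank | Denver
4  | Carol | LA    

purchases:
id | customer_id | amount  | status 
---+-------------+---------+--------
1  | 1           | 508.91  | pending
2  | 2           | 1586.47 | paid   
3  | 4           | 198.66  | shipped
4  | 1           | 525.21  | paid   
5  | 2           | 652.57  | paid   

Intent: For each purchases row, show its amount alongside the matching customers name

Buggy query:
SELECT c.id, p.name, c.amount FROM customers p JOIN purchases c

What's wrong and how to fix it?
Bug: JOIN with no ON clause produces a cartesian product; every purchases row pairs with every customers row

Fix: Specify the join condition linking the foreign key to the parent id

Corrected query:
SELECT c.id, p.name, c.amount FROM customers p JOIN purchases c ON c.customer_id = p.id

Result:
id | name  | amount 
---+-------+--------
1  | Alice | 508.91 
2  | Bob   | 1586.47
3  | Carol | 198.66 
4  | Alice | 525.21 
5  | Bob   | 652.57 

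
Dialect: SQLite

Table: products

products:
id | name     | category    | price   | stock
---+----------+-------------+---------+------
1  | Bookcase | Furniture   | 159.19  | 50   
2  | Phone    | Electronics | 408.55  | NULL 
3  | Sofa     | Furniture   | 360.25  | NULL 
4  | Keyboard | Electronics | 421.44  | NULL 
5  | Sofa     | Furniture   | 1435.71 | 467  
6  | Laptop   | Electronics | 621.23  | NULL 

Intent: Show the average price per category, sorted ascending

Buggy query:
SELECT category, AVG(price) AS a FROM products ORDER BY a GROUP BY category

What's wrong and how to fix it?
Bug: ORDER BY appears before GROUP BY; SQL clause order requires GROUP BY first

Fix: Reorder: SELECT … FROM … GROUP BY … ORDER BY …

Corrected query:
SELECT category, AVG(price) AS a FROM products GROUP BY category ORDER BY a

Result:
category    | a         
------------+-----------
Electronics | 483.74    
Furniture   | 651.716667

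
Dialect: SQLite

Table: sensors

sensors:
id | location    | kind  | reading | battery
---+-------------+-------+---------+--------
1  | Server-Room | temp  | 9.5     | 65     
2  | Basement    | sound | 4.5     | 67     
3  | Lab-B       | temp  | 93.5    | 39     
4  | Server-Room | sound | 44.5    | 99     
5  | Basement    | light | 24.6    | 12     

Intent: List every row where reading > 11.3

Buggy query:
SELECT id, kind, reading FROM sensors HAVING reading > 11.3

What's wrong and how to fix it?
Bug: This is a non-aggregate query (no GROUP BY, no aggregates), so in SQLite the HAVING clause is invalid here; a row-level condition belongs in WHERE

Fix: Replace HAVING with WHERE since the condition applies to individual rows

Corrected query:
SELECT id, kind, reading FROM sensors WHERE reading > 11.3

Result:
id | kind  | reading
---+-------+--------
3  | temp  | 93.5   
4  | sound | 44.5   
5  | light | 24.6   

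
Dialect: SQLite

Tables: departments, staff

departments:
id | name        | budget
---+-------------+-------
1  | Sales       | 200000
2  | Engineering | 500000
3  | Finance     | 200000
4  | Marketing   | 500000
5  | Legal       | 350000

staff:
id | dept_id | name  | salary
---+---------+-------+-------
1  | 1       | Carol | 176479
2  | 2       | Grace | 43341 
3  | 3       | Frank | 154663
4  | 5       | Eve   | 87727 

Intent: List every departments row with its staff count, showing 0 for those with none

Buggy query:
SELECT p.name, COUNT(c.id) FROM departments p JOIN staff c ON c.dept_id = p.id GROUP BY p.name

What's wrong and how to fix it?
Bug: INNER JOIN drops departments rows that have no matching staff rows

Fix: Use LEFT JOIN so parents without children still appear (COUNT(c.id) gives 0)

Corrected query:
SELECT p.name, COUNT(c.id) FROM departments p LEFT JOIN staff c ON c.dept_id = p.id GROUP BY p.name

Result:
name        | COUNT(c.id)
------------+------------
Engineering | 1          
Finance     | 1          
Legal       | 1          
Marketing   | 0          
Sales       | 1          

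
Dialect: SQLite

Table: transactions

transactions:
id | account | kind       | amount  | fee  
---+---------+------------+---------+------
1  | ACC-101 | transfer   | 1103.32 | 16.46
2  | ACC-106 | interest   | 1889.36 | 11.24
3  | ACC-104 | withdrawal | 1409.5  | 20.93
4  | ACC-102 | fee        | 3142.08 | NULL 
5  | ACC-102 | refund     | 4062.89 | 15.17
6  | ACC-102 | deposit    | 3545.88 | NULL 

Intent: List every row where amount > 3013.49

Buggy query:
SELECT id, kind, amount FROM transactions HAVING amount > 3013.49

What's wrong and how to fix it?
Bug: HAVING filters the output of aggregation, but this query has no GROUP BY and no aggregate functions, so SQLite rejects it (HAVING clause on a non-aggregate query); the condition here is per row

Fix: Replace HAVING with WHERE since the condition applies to individual rows

Corrected query:
SELECT id, kind, amount FROM transactions WHERE amount > 3013.49

Result:
id | kind    | amount 
---+---------+--------
4  | fee     | 3142.08
5  | refund  | 4062.89
6  | deposit | 3545.88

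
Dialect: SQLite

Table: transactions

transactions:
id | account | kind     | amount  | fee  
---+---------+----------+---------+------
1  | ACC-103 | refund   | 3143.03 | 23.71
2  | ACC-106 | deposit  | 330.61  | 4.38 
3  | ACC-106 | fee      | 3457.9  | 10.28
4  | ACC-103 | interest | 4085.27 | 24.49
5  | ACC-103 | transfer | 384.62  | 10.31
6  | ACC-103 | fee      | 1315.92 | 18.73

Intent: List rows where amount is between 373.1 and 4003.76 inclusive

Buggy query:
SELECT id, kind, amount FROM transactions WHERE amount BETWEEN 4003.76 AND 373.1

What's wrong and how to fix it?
Bug: BETWEEN expects the lower bound first; with 4003.76 AND 373.1 the range is empty

Fix: Swap the bounds so the smaller value comes first

Corrected query:
SELECT id, kind, amount FROM transactions WHERE amount BETWEEN 373.1 AND 4003.76

Result:
id | kind     | amount 
---+----------+--------
1  | refund   | 3143.03
3  | fee      | 3457.9 
5  | transfer | 384.62 
6  | fee      | 1315.92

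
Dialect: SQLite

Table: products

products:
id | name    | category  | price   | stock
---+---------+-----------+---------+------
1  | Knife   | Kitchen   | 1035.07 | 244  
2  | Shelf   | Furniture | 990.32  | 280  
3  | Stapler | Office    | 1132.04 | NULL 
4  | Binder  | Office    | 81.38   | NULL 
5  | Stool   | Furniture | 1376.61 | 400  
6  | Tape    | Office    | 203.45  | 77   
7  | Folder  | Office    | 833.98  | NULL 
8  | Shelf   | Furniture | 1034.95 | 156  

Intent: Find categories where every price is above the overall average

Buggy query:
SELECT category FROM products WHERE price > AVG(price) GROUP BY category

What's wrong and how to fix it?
Bug: AVG() is an aggregate; it can't sit directly in WHERE

Fix: Compute the overall average in a scalar subquery and compare each group's MIN against it in HAVING

Corrected query:
SELECT category FROM products GROUP BY category HAVING MIN(price) > (SELECT AVG(price) FROM products)

Result:
category 
---------
Furniture
Kitchen  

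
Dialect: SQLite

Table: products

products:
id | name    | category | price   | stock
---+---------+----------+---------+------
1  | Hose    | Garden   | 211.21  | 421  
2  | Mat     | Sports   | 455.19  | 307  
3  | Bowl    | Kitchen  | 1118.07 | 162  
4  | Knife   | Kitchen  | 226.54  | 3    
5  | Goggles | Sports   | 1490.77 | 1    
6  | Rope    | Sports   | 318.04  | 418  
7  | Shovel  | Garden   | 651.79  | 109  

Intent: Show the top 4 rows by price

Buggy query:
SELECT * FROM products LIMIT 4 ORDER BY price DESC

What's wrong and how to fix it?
Bug: LIMIT must come after ORDER BY

Fix: Sort with ORDER BY, then apply LIMIT

Corrected query:
SELECT * FROM products ORDER BY price DESC LIMIT 4

Result:
id | name    | category | price   | stock
---+---------+----------+---------+------
5  | Goggles | Sports   | 1490.77 | 1    
3  | Bowl    | Kitchen  | 1118.07 | 162  
7  | Shovel  | Garden   | 651.79  | 109  
2  | Mat     | Sports   | 455.19  | 307  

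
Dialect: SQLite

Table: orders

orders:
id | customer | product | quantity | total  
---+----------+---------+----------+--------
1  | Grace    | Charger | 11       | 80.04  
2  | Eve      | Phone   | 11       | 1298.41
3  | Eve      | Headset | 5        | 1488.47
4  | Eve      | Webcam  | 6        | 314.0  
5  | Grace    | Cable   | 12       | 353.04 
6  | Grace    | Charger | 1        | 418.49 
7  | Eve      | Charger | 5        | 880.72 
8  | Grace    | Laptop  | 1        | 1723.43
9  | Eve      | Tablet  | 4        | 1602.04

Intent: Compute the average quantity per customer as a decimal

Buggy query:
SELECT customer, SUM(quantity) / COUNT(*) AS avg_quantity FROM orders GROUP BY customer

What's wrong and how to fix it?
Bug: SUM(quantity) and COUNT(*) are both integers; the division truncates the fractional part

Fix: Cast one side to REAL so the division keeps the fractional part

Corrected query:
SELECT customer, SUM(quantity) * 1.0 / COUNT(*) AS avg_quantity FROM orders GROUP BY customer

Result:
customer | avg_quantity
---------+-------------
Eve      | 6.2         
Grace    | 6.25        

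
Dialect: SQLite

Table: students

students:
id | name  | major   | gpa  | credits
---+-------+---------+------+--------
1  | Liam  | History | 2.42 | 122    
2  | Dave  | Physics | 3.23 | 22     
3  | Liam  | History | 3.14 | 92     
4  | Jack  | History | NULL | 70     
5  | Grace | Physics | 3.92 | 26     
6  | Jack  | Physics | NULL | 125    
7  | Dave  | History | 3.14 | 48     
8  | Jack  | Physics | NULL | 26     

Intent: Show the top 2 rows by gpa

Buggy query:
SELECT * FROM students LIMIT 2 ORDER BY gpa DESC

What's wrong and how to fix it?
Bug: LIMIT must come after ORDER BY

Fix: Sort with ORDER BY, then apply LIMIT

Corrected query:
SELECT * FROM students ORDER BY gpa DESC LIMIT 2

Result:
id | name  | major   | gpa  | credits
---+-------+---------+------+--------
5  | Grace | Physics | 3.92 | 26     
2  | Dave  | Physics | 3.23 | 22     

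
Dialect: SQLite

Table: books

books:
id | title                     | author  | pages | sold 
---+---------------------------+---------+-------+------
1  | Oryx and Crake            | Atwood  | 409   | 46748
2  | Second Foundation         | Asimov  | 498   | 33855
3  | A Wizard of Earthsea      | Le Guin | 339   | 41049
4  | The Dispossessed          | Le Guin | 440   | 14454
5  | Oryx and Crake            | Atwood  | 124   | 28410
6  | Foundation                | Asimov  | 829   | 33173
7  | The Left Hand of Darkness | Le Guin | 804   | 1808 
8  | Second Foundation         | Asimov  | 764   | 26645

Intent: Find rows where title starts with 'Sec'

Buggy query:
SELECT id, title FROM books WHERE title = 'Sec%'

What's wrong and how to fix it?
Bug: Wildcards only work with LIKE; '=' treats '%' as a literal character

Fix: Use LIKE for wildcard pattern matching

Corrected query:
SELECT id, title FROM books WHERE title LIKE 'Sec%'

Result:
id | title            
---+------------------
2  | Second Foundation
8  | Second Foundation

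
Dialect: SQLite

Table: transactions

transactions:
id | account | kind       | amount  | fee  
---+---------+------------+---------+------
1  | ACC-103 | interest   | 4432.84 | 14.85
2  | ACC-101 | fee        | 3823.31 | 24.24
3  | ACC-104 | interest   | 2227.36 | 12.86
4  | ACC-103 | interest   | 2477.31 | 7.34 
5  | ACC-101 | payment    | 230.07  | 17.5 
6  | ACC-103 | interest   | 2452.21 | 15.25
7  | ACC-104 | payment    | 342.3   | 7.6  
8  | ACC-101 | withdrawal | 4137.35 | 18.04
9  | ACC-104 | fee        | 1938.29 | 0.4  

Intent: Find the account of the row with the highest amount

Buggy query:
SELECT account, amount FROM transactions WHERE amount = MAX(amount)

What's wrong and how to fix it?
Bug: WHERE is evaluated per row; an aggregate over the whole table isn't defined there

Fix: Wrap MAX in a scalar subquery so WHERE compares against a single value

Corrected query:
SELECT account, amount FROM transactions WHERE amount = (SELECT MAX(amount) FROM transactions)

Result:
account | amount 
--------+--------
ACC-103 | 4432.84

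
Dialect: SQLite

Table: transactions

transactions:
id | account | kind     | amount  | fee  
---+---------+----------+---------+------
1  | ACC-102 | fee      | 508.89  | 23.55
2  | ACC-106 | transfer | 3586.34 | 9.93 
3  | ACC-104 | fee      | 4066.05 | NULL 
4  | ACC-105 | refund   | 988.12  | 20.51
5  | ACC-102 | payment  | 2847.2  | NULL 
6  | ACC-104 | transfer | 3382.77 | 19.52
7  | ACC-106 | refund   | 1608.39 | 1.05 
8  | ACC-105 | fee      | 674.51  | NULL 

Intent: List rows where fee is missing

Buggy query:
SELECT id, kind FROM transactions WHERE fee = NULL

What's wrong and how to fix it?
Bug: '= NULL' is always unknown in SQL three-valued logic, so no rows match

Fix: Use IS NULL to test for NULL

Corrected query:
SELECT id, kind FROM transactions WHERE fee IS NULL

Result:
id | kind   
---+--------
3  | fee    
5  | payment
8  | fee    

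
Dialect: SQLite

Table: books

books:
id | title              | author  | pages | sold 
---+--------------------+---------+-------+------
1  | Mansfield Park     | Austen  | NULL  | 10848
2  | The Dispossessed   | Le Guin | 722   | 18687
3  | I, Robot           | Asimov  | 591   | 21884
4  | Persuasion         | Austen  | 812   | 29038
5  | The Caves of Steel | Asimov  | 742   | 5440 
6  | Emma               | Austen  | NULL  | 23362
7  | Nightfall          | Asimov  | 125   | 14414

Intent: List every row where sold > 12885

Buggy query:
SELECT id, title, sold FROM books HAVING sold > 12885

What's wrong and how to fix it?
Bug: This is a non-aggregate query (no GROUP BY, no aggregates), so in SQLite the HAVING clause is invalid here; a row-level condition belongs in WHERE

Fix: Replace HAVING with WHERE since the condition applies to individual rows

Corrected query:
SELECT id, title, sold FROM books WHERE sold > 12885

Result:
id | title            | sold 
---+------------------+------
2  | The Dispossessed | 18687
3  | I, Robot         | 21884
4  | Persuasion       | 29038
6  | Emma             | 23362
7  | Nightfall        | 14414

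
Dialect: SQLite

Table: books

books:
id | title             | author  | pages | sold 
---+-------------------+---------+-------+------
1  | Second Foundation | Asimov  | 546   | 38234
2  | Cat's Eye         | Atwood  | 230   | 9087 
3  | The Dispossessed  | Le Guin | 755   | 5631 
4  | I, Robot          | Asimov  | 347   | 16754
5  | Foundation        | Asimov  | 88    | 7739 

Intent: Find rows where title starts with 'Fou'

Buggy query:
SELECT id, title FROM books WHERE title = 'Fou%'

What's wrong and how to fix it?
Bug: Wildcards only work with LIKE; '=' treats '%' as a literal character

Fix: Use LIKE for wildcard pattern matching

Corrected query:
SELECT id, title FROM books WHERE title LIKE 'Fou%'

Result:
id | title     
---+-----------
5  | Foundation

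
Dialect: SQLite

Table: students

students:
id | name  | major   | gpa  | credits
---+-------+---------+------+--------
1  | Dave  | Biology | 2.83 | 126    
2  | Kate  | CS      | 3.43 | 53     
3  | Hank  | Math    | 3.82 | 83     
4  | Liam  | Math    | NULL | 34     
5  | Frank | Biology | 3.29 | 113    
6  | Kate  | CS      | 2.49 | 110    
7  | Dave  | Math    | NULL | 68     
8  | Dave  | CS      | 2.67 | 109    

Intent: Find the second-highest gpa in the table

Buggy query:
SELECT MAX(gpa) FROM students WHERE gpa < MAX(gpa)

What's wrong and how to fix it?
Bug: MAX(gpa) on the right of the comparison is an aggregate-in-WHERE error

Fix: Put the inner MAX in a scalar subquery

Corrected query:
SELECT MAX(gpa) FROM students WHERE gpa < (SELECT MAX(gpa) FROM students)

Result:
MAX(gpa)
--------
3.43    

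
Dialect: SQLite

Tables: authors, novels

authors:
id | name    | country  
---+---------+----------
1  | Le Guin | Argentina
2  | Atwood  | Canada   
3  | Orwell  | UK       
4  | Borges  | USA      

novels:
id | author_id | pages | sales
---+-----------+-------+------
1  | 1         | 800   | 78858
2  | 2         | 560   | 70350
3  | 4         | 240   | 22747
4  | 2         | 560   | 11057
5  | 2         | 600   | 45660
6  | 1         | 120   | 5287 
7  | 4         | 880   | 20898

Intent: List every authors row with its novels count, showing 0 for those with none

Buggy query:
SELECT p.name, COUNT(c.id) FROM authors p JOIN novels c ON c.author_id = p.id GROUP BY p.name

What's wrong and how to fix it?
Bug: INNER JOIN drops authors rows that have no matching novels rows

Fix: Switch to LEFT JOIN to retain unmatched parent rows

Corrected query:
SELECT p.name, COUNT(c.id) FROM authors p LEFT JOIN novels c ON c.author_id = p.id GROUP BY p.name

Result:
name    | COUNT(c.id)
--------+------------
Atwood  | 3          
Borges  | 2          
Le Guin | 2          
Orwell  | 0          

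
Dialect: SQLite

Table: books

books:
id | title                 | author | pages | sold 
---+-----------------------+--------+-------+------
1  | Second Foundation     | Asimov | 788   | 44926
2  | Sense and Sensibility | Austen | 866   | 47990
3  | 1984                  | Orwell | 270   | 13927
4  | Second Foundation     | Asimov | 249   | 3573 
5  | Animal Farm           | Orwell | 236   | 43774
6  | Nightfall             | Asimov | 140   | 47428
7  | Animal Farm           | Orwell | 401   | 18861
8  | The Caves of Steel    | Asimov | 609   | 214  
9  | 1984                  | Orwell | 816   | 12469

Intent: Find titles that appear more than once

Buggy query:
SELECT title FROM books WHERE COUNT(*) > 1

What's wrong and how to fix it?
Bug: COUNT(*) is an aggregate and cannot be used in WHERE

Fix: Group first, then use HAVING for the count condition

Corrected query:
SELECT title FROM books GROUP BY title HAVING COUNT(*) > 1

Result:
title            
-----------------
1984             
Animal Farm      
Second Foundation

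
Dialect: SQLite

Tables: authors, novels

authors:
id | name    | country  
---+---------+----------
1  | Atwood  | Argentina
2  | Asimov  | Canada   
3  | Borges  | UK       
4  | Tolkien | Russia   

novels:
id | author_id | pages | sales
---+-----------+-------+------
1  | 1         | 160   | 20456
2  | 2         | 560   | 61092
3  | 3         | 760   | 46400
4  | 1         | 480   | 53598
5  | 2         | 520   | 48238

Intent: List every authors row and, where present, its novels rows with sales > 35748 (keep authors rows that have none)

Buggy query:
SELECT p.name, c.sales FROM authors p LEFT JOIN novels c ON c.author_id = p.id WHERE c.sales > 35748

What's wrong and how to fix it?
Bug: A WHERE condition on the right-hand table after LEFT JOIN drops unmatched parents

Fix: Move the right-table condition into the ON clause so unmatched parents are kept

Corrected query:
SELECT p.name, c.sales FROM authors p LEFT JOIN novels c ON c.author_id = p.id AND c.sales > 35748

Result:
name    | sales
--------+------
Atwood  | 53598
Asimov  | 48238
Asimov  | 61092
Borges  | 46400
Tolkien | NULL 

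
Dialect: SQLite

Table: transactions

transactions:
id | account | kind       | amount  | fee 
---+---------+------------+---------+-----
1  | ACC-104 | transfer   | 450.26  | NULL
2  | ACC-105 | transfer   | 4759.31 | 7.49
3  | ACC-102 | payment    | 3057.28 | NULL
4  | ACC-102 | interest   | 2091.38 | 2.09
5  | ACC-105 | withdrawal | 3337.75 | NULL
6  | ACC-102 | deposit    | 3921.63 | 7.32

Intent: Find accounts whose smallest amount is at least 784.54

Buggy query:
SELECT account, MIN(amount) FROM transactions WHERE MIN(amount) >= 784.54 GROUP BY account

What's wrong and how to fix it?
Bug: MIN() in WHERE is a misuse of aggregate

Fix: Use HAVING for the per-group MIN condition

Corrected query:
SELECT account, MIN(amount) FROM transactions GROUP BY account HAVING MIN(amount) >= 784.54

Result:
account | MIN(amount)
--------+------------
ACC-102 | 2091.38    
ACC-105 | 3337.75    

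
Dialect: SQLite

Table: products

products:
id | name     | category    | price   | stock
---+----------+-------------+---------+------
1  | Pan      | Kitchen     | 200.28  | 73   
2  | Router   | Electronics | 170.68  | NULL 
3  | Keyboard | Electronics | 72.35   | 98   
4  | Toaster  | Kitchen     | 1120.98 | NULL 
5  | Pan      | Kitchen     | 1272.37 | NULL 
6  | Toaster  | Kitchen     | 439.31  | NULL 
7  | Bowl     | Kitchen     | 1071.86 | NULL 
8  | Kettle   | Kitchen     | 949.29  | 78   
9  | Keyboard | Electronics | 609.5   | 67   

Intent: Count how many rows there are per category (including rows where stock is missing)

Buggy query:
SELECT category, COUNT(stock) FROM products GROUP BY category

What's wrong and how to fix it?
Bug: COUNT(column) counts non-NULL values only; rows with NULL stock aren't counted

Fix: Replace COUNT(stock) with COUNT(*)

Corrected query:
SELECT category, COUNT(*) FROM products GROUP BY category

Result:
category    | COUNT(*)
------------+---------
Electronics | 3       
Kitchen     | 6       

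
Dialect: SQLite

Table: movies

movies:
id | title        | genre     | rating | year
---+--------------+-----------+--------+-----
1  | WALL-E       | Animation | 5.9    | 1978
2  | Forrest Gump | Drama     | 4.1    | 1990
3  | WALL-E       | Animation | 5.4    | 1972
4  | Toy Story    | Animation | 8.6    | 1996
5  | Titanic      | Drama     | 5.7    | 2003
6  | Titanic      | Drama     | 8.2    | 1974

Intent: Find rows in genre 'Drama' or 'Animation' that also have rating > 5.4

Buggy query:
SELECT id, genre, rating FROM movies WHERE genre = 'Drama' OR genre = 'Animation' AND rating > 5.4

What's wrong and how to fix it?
Bug: AND binds tighter than OR, so this parses as genre = 'Drama' OR (genre = 'Animation' AND rating > 5.4)

Fix: Add parentheses around the OR so the AND applies to both alternatives

Corrected query:
SELECT id, genre, rating FROM movies WHERE (genre = 'Drama' OR genre = 'Animation') AND rating > 5.4

Result:
id | genre     | rating
---+-----------+-------
1  | Animation | 5.9   
4  | Animation | 8.6   
5  | Drama     | 5.7   
6  | Drama     | 8.2   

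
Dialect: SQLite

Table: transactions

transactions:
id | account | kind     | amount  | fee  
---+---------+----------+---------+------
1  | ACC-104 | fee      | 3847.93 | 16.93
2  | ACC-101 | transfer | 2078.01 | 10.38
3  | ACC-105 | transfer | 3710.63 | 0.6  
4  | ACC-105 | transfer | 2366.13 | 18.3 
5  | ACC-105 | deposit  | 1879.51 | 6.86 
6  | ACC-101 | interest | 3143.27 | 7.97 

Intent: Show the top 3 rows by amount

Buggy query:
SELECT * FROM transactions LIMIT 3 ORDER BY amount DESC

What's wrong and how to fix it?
Bug: LIMIT must come after ORDER BY

Fix: Sort with ORDER BY, then apply LIMIT

Corrected query:
SELECT * FROM transactions ORDER BY amount DESC LIMIT 3

Result:
id | account | kind     | amount  | fee  
---+---------+----------+---------+------
1  | ACC-104 | fee      | 3847.93 | 16.93
3  | ACC-105 | transfer | 3710.63 | 0.6  
6  | ACC-101 | interest | 3143.27 | 7.97 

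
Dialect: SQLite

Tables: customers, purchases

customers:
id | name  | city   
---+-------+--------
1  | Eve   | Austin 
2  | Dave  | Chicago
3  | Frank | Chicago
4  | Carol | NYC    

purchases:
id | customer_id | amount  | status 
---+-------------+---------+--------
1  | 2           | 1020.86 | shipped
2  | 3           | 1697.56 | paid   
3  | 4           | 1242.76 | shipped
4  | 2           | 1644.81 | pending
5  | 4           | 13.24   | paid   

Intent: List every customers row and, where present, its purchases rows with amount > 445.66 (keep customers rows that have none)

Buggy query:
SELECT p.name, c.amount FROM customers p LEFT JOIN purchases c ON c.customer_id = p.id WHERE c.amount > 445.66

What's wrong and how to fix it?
Bug: Filtering c.amount in WHERE discards the NULL rows produced by LEFT JOIN, turning it into an inner join

Fix: Put 'c.amount > 445.66' in the JOIN's ON clause instead of WHERE

Corrected query:
SELECT p.name, c.amount FROM customers p LEFT JOIN purchases c ON c.customer_id = p.id AND c.amount > 445.66

Result:
name  | amount 
------+--------
Eve   | NULL   
Dave  | 1020.86
Dave  | 1644.81
Frank | 1697.56
Carol | 1242.76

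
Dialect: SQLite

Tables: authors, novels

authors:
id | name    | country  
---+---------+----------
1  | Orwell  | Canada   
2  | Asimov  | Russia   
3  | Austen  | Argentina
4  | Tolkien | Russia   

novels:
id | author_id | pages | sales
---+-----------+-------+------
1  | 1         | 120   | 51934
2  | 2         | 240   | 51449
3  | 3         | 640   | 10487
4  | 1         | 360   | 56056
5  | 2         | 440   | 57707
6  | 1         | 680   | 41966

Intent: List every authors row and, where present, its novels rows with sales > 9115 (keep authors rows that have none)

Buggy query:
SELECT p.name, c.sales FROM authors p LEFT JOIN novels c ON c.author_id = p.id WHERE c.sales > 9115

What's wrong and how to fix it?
Bug: A WHERE condition on the right-hand table after LEFT JOIN drops unmatched parents

Fix: Put 'c.sales > 9115' in the JOIN's ON clause instead of WHERE

Corrected query:
SELECT p.name, c.sales FROM authors p LEFT JOIN novels c ON c.author_id = p.id AND c.sales > 9115

Result:
name    | sales
--------+------
Orwell  | 41966
Orwell  | 51934
Orwell  | 56056
Asimov  | 51449
Asimov  | 57707
Austen  | 10487
Tolkien | NULL 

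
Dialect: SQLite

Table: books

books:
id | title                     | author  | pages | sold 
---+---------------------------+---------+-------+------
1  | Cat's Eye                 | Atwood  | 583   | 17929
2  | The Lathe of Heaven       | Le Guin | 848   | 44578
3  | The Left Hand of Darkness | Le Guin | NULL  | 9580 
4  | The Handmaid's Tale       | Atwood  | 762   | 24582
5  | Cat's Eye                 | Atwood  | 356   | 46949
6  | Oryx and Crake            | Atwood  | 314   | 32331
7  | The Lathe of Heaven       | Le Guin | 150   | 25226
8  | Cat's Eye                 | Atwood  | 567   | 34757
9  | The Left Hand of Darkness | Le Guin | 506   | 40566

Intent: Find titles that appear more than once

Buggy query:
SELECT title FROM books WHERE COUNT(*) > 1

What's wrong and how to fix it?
Bug: COUNT(*) is an aggregate and cannot be used in WHERE

Fix: Group first, then use HAVING for the count condition

Corrected query:
SELECT title FROM books GROUP BY title HAVING COUNT(*) > 1

Result:
title                    
-------------------------
Cat's Eye                
The Lathe of Heaven      
The Left Hand of Darkness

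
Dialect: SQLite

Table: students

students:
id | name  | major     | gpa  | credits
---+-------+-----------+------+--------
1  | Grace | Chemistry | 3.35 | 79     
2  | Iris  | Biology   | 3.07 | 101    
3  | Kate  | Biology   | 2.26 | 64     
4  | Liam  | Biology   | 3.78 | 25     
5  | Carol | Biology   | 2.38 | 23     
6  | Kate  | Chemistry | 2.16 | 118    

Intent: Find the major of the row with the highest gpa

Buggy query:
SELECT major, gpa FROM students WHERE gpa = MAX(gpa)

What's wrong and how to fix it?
Bug: MAX(gpa) is an aggregate and cannot be used directly in WHERE

Fix: Wrap MAX in a scalar subquery so WHERE compares against a single value

Corrected query:
SELECT major, gpa FROM students WHERE gpa = (SELECT MAX(gpa) FROM students)

Result:
major   | gpa 
--------+-----
Biology | 3.78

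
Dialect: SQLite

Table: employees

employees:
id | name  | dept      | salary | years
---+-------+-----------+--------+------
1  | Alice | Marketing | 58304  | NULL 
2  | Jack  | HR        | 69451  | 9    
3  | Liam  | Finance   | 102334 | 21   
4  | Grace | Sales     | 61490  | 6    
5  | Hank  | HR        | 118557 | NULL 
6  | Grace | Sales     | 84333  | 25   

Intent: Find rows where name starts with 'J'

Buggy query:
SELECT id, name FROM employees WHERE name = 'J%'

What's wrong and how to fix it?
Bug: '=' compares the literal string including the % character; pattern matching needs LIKE

Fix: Replace '=' with LIKE so 'J%' is treated as a pattern

Corrected query:
SELECT id, name FROM employees WHERE name LIKE 'J%'

Result:
id | name
---+-----
2  | Jack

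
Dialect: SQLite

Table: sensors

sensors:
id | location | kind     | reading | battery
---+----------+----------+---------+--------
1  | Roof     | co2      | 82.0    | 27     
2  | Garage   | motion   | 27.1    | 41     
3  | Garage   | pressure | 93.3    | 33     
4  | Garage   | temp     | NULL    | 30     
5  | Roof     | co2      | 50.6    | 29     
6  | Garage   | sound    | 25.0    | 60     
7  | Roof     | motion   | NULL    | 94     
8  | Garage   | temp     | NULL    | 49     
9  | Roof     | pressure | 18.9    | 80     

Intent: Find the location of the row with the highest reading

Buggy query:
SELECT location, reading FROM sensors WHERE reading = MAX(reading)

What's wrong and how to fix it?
Bug: MAX(reading) is an aggregate and cannot be used directly in WHERE

Fix: Use a subquery: WHERE reading = (SELECT MAX(reading) FROM sensors)

Corrected query:
SELECT location, reading FROM sensors WHERE reading = (SELECT MAX(reading) FROM sensors)

Result:
location | reading
---------+--------
Garage   | 93.3   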